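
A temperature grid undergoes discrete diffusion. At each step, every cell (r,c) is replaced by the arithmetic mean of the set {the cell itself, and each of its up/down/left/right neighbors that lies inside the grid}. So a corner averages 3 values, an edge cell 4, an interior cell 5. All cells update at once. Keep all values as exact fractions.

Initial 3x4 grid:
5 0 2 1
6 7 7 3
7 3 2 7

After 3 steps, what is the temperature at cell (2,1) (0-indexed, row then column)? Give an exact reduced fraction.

Answer: 17449/3600

Derivation:
Step 1: cell (2,1) = 19/4
Step 2: cell (2,1) = 583/120
Step 3: cell (2,1) = 17449/3600
Full grid after step 3:
  9361/2160 7087/1800 2059/600 389/120
  23447/4800 8863/2000 498/125 9121/2400
  10991/2160 17449/3600 1781/400 751/180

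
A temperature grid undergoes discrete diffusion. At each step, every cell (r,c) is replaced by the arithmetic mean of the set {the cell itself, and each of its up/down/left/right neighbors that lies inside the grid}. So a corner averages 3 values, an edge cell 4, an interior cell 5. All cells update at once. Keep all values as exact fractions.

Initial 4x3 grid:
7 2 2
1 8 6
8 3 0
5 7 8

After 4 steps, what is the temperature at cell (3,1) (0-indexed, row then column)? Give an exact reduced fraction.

Step 1: cell (3,1) = 23/4
Step 2: cell (3,1) = 1357/240
Step 3: cell (3,1) = 75239/14400
Step 4: cell (3,1) = 4524901/864000
Full grid after step 4:
  583579/129600 3652021/864000 544279/129600
  1000889/216000 1649219/360000 925139/216000
  1108609/216000 1742219/360000 114151/24000
  684599/129600 4524901/864000 214033/43200

Answer: 4524901/864000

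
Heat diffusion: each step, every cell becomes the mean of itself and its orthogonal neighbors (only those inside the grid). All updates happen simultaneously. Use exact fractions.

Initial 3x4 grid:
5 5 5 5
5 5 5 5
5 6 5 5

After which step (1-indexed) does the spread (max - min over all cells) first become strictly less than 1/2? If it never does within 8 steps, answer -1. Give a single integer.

Step 1: max=16/3, min=5, spread=1/3
  -> spread < 1/2 first at step 1
Step 2: max=631/120, min=5, spread=31/120
Step 3: max=5611/1080, min=5, spread=211/1080
Step 4: max=556897/108000, min=9047/1800, spread=14077/108000
Step 5: max=5000407/972000, min=543683/108000, spread=5363/48600
Step 6: max=149540809/29160000, min=302869/60000, spread=93859/1166400
Step 7: max=8958274481/1749600000, min=491336467/97200000, spread=4568723/69984000
Step 8: max=536660435629/104976000000, min=14761618889/2916000000, spread=8387449/167961600

Answer: 1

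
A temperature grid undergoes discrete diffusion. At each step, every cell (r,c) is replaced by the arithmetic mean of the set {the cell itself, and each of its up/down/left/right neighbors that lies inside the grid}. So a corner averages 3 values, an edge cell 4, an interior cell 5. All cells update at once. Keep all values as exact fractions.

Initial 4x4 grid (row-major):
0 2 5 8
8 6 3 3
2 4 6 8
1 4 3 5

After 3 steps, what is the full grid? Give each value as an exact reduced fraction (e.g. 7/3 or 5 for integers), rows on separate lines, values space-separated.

Answer: 4093/1080 28871/7200 6571/1440 10631/2160
27431/7200 12553/3000 28061/6000 3677/720
26423/7200 24263/6000 14017/3000 18349/3600
7349/2160 6797/1800 8027/1800 5329/1080

Derivation:
After step 1:
  10/3 13/4 9/2 16/3
  4 23/5 23/5 11/2
  15/4 22/5 24/5 11/2
  7/3 3 9/2 16/3
After step 2:
  127/36 941/240 1061/240 46/9
  941/240 417/100 24/5 157/30
  869/240 411/100 119/25 317/60
  109/36 427/120 529/120 46/9
After step 3:
  4093/1080 28871/7200 6571/1440 10631/2160
  27431/7200 12553/3000 28061/6000 3677/720
  26423/7200 24263/6000 14017/3000 18349/3600
  7349/2160 6797/1800 8027/1800 5329/1080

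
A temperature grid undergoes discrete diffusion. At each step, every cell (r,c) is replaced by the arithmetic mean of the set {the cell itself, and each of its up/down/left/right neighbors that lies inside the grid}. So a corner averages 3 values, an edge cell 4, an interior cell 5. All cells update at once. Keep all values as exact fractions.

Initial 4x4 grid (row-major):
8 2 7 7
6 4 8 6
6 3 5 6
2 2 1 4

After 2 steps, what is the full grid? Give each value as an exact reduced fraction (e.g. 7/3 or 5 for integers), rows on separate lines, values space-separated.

After step 1:
  16/3 21/4 6 20/3
  6 23/5 6 27/4
  17/4 4 23/5 21/4
  10/3 2 3 11/3
After step 2:
  199/36 1271/240 287/48 233/36
  1211/240 517/100 559/100 37/6
  211/48 389/100 457/100 76/15
  115/36 37/12 199/60 143/36

Answer: 199/36 1271/240 287/48 233/36
1211/240 517/100 559/100 37/6
211/48 389/100 457/100 76/15
115/36 37/12 199/60 143/36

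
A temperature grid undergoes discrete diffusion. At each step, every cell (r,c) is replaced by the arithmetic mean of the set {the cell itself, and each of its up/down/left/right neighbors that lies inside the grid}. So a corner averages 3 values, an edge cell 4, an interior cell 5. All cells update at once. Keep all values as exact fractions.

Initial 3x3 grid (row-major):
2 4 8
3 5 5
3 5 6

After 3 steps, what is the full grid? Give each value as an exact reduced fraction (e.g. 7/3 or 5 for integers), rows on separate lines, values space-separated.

Answer: 39/10 65603/14400 10999/2160
56753/14400 27061/6000 1561/300
2161/540 7367/1600 10979/2160

Derivation:
After step 1:
  3 19/4 17/3
  13/4 22/5 6
  11/3 19/4 16/3
After step 2:
  11/3 1069/240 197/36
  859/240 463/100 107/20
  35/9 363/80 193/36
After step 3:
  39/10 65603/14400 10999/2160
  56753/14400 27061/6000 1561/300
  2161/540 7367/1600 10979/2160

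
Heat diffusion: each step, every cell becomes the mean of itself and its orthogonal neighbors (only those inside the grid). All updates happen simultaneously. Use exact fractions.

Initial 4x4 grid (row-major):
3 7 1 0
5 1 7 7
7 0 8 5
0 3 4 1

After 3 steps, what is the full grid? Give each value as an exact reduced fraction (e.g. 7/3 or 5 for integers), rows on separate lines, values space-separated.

Answer: 191/48 9247/2400 28141/7200 8383/2160
1159/300 7899/2000 24949/6000 7669/1800
1541/450 22409/6000 24509/6000 7931/1800
6803/2160 23141/7200 27749/7200 8783/2160

Derivation:
After step 1:
  5 3 15/4 8/3
  4 4 24/5 19/4
  3 19/5 24/5 21/4
  10/3 7/4 4 10/3
After step 2:
  4 63/16 853/240 67/18
  4 98/25 221/50 131/30
  53/15 347/100 453/100 68/15
  97/36 773/240 833/240 151/36
After step 3:
  191/48 9247/2400 28141/7200 8383/2160
  1159/300 7899/2000 24949/6000 7669/1800
  1541/450 22409/6000 24509/6000 7931/1800
  6803/2160 23141/7200 27749/7200 8783/2160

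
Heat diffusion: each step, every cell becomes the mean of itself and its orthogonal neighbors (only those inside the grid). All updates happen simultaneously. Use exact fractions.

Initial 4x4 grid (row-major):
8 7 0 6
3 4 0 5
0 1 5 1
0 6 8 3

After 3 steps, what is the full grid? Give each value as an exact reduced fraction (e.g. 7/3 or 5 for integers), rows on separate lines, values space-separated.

Answer: 601/144 81/20 3191/900 3659/1080
1711/480 1359/400 10181/3000 11639/3600
2193/800 1599/500 1347/400 291/80
167/60 2543/800 1873/480 565/144

Derivation:
After step 1:
  6 19/4 13/4 11/3
  15/4 3 14/5 3
  1 16/5 3 7/2
  2 15/4 11/2 4
After step 2:
  29/6 17/4 217/60 119/36
  55/16 7/2 301/100 389/120
  199/80 279/100 18/5 27/8
  9/4 289/80 65/16 13/3
After step 3:
  601/144 81/20 3191/900 3659/1080
  1711/480 1359/400 10181/3000 11639/3600
  2193/800 1599/500 1347/400 291/80
  167/60 2543/800 1873/480 565/144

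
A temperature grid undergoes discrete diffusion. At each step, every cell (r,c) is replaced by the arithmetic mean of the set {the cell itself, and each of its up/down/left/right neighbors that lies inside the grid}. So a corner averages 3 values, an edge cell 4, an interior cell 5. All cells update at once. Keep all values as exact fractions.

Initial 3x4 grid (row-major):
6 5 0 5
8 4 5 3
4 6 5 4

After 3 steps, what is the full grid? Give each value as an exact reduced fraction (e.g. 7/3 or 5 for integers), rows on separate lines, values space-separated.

Answer: 716/135 203/45 2917/720 7579/2160
1517/288 6013/1200 2431/600 2297/576
443/80 2357/480 2213/480 737/180

Derivation:
After step 1:
  19/3 15/4 15/4 8/3
  11/2 28/5 17/5 17/4
  6 19/4 5 4
After step 2:
  187/36 583/120 407/120 32/9
  703/120 23/5 22/5 859/240
  65/12 427/80 343/80 53/12
After step 3:
  716/135 203/45 2917/720 7579/2160
  1517/288 6013/1200 2431/600 2297/576
  443/80 2357/480 2213/480 737/180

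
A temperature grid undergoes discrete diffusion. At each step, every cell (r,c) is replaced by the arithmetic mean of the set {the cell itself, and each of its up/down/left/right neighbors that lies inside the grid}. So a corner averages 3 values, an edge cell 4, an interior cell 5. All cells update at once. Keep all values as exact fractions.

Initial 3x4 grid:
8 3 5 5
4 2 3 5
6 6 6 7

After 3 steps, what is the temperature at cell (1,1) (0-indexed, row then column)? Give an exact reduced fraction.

Answer: 1709/375

Derivation:
Step 1: cell (1,1) = 18/5
Step 2: cell (1,1) = 223/50
Step 3: cell (1,1) = 1709/375
Full grid after step 3:
  1661/360 2699/600 1337/300 1697/360
  2153/450 1709/375 2357/500 5903/1200
  5293/1080 4411/900 2999/600 629/120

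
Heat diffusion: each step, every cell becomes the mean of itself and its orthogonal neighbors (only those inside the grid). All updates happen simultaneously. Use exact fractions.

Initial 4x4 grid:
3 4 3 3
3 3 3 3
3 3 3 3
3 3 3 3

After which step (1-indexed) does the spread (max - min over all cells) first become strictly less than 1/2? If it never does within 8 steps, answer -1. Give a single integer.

Step 1: max=10/3, min=3, spread=1/3
  -> spread < 1/2 first at step 1
Step 2: max=391/120, min=3, spread=31/120
Step 3: max=3451/1080, min=3, spread=211/1080
Step 4: max=340843/108000, min=3, spread=16843/108000
Step 5: max=3054643/972000, min=27079/9000, spread=130111/972000
Step 6: max=91122367/29160000, min=1627159/540000, spread=3255781/29160000
Step 7: max=2724753691/874800000, min=1631107/540000, spread=82360351/874800000
Step 8: max=81483316891/26244000000, min=294106441/97200000, spread=2074577821/26244000000

Answer: 1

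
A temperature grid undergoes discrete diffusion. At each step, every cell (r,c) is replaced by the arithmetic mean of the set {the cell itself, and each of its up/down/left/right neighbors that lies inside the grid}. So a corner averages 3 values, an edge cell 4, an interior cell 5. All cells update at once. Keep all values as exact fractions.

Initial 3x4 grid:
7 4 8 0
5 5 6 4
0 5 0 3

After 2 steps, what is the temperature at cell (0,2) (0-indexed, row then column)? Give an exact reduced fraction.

Step 1: cell (0,2) = 9/2
Step 2: cell (0,2) = 191/40
Full grid after step 2:
  187/36 125/24 191/40 47/12
  215/48 447/100 417/100 851/240
  121/36 43/12 97/30 109/36

Answer: 191/40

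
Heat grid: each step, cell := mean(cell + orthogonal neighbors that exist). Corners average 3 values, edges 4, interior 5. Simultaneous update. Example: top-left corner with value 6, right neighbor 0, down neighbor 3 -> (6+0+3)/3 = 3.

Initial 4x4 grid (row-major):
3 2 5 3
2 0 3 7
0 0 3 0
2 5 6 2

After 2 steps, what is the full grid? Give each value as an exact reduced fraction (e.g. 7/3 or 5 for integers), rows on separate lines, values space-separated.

Answer: 73/36 569/240 287/80 23/6
359/240 207/100 139/50 297/80
371/240 193/100 73/25 679/240
79/36 671/240 739/240 29/9

Derivation:
After step 1:
  7/3 5/2 13/4 5
  5/4 7/5 18/5 13/4
  1 8/5 12/5 3
  7/3 13/4 4 8/3
After step 2:
  73/36 569/240 287/80 23/6
  359/240 207/100 139/50 297/80
  371/240 193/100 73/25 679/240
  79/36 671/240 739/240 29/9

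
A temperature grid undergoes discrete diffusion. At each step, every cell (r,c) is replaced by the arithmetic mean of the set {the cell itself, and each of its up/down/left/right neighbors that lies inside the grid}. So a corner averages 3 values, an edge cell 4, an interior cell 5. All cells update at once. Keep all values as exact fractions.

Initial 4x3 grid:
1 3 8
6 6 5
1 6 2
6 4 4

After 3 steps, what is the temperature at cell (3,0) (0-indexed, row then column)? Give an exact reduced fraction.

Answer: 8893/2160

Derivation:
Step 1: cell (3,0) = 11/3
Step 2: cell (3,0) = 161/36
Step 3: cell (3,0) = 8893/2160
Full grid after step 3:
  9047/2160 1285/288 2633/540
  5887/1440 5483/1200 839/180
  6191/1440 1687/400 3233/720
  8893/2160 1033/240 4429/1080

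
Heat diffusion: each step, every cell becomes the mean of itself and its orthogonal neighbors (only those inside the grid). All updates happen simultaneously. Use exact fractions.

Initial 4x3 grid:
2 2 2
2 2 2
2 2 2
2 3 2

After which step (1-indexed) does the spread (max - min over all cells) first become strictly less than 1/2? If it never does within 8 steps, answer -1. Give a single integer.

Answer: 1

Derivation:
Step 1: max=7/3, min=2, spread=1/3
  -> spread < 1/2 first at step 1
Step 2: max=547/240, min=2, spread=67/240
Step 3: max=4757/2160, min=2, spread=437/2160
Step 4: max=1885531/864000, min=2009/1000, spread=29951/172800
Step 5: max=16767821/7776000, min=6829/3375, spread=206761/1555200
Step 6: max=6676995571/3110400000, min=10965671/5400000, spread=14430763/124416000
Step 7: max=398355741689/186624000000, min=881652727/432000000, spread=139854109/1492992000
Step 8: max=23817351890251/11197440000000, min=79611228977/38880000000, spread=7114543559/89579520000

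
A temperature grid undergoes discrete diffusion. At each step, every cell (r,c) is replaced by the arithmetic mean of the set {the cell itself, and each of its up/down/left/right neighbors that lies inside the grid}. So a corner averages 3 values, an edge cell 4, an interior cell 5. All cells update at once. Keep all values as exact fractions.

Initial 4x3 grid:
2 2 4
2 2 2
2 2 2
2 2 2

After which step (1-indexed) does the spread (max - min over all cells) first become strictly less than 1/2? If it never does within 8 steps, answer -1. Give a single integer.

Answer: 3

Derivation:
Step 1: max=8/3, min=2, spread=2/3
Step 2: max=23/9, min=2, spread=5/9
Step 3: max=257/108, min=2, spread=41/108
  -> spread < 1/2 first at step 3
Step 4: max=30137/12960, min=2, spread=4217/12960
Step 5: max=1764349/777600, min=7279/3600, spread=38417/155520
Step 6: max=104512211/46656000, min=146597/72000, spread=1903471/9331200
Step 7: max=6199709089/2799360000, min=4435759/2160000, spread=18038617/111974400
Step 8: max=369191382851/167961600000, min=401726759/194400000, spread=883978523/6718464000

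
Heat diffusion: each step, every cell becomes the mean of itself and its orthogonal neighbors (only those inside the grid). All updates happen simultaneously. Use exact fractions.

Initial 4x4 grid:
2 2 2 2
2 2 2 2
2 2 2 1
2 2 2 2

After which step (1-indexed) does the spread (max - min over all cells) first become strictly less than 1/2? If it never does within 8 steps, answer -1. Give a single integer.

Answer: 1

Derivation:
Step 1: max=2, min=5/3, spread=1/3
  -> spread < 1/2 first at step 1
Step 2: max=2, min=209/120, spread=31/120
Step 3: max=2, min=1949/1080, spread=211/1080
Step 4: max=2, min=199157/108000, spread=16843/108000
Step 5: max=17921/9000, min=1805357/972000, spread=130111/972000
Step 6: max=1072841/540000, min=54677633/29160000, spread=3255781/29160000
Step 7: max=1068893/540000, min=1649246309/874800000, spread=82360351/874800000
Step 8: max=191893559/97200000, min=49736683109/26244000000, spread=2074577821/26244000000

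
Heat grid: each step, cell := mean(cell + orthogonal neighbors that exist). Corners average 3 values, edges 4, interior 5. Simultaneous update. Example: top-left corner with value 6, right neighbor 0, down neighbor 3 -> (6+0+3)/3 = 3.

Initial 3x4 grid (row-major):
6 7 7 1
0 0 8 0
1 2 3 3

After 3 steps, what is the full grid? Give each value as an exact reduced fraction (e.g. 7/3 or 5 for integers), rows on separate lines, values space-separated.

After step 1:
  13/3 5 23/4 8/3
  7/4 17/5 18/5 3
  1 3/2 4 2
After step 2:
  133/36 1109/240 1021/240 137/36
  629/240 61/20 79/20 169/60
  17/12 99/40 111/40 3
After step 3:
  3937/1080 5623/1440 5987/1440 7831/2160
  7763/2880 1003/300 4043/1200 2443/720
  521/240 583/240 61/20 1031/360

Answer: 3937/1080 5623/1440 5987/1440 7831/2160
7763/2880 1003/300 4043/1200 2443/720
521/240 583/240 61/20 1031/360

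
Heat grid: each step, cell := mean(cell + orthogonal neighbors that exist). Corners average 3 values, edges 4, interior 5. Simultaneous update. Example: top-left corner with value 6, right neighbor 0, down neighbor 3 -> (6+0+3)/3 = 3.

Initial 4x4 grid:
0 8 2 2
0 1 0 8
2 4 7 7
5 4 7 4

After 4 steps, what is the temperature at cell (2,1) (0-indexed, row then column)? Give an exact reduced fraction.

Step 1: cell (2,1) = 18/5
Step 2: cell (2,1) = 379/100
Step 3: cell (2,1) = 5527/1500
Step 4: cell (2,1) = 16921/4500
Full grid after step 4:
  160603/64800 617527/216000 248389/72000 13969/3600
  293501/108000 562549/180000 23059/6000 103783/24000
  346961/108000 16921/4500 10807/2400 118879/24000
  60043/16200 454901/108000 177731/36000 38363/7200

Answer: 16921/4500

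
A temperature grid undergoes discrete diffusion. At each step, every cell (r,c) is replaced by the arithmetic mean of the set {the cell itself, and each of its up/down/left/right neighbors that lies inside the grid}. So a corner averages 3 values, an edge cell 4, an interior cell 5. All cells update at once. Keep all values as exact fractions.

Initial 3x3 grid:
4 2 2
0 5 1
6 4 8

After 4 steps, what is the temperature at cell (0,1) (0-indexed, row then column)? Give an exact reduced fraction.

Step 1: cell (0,1) = 13/4
Step 2: cell (0,1) = 559/240
Step 3: cell (0,1) = 43673/14400
Step 4: cell (0,1) = 2545231/864000
Full grid after step 4:
  11113/3600 2545231/864000 409643/129600
  2839481/864000 1265947/360000 10187/3000
  245909/64800 3244981/864000 507793/129600

Answer: 2545231/864000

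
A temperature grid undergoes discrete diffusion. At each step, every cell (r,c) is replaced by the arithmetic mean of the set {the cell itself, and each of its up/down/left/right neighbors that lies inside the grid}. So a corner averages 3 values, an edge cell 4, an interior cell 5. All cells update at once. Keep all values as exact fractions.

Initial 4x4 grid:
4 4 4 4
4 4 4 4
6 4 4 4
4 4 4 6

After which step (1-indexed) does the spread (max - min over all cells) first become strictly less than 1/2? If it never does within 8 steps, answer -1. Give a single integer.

Step 1: max=14/3, min=4, spread=2/3
Step 2: max=41/9, min=4, spread=5/9
Step 3: max=4787/1080, min=4, spread=467/1080
  -> spread < 1/2 first at step 3
Step 4: max=141257/32400, min=583/144, spread=5041/16200
Step 5: max=4230491/972000, min=2548/625, spread=1339207/4860000
Step 6: max=126067769/29160000, min=13284023/3240000, spread=3255781/14580000
Step 7: max=3771057467/874800000, min=80140817/19440000, spread=82360351/437400000
Step 8: max=112707489857/26244000000, min=804135809/194400000, spread=2074577821/13122000000

Answer: 3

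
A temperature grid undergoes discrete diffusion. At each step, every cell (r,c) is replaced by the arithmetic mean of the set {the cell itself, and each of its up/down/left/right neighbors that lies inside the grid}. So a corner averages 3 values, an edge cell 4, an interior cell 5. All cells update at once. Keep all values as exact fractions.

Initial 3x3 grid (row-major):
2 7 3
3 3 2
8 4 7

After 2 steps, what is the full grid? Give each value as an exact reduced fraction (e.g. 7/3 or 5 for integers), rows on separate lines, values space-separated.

After step 1:
  4 15/4 4
  4 19/5 15/4
  5 11/2 13/3
After step 2:
  47/12 311/80 23/6
  21/5 104/25 953/240
  29/6 559/120 163/36

Answer: 47/12 311/80 23/6
21/5 104/25 953/240
29/6 559/120 163/36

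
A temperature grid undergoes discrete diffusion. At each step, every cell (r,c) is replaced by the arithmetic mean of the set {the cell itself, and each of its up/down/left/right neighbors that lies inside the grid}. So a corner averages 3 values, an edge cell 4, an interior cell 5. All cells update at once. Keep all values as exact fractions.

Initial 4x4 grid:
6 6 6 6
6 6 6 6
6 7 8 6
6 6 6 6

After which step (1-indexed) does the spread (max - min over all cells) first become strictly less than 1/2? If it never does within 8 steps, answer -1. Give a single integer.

Answer: 3

Derivation:
Step 1: max=33/5, min=6, spread=3/5
Step 2: max=163/25, min=6, spread=13/25
Step 3: max=15317/2400, min=1453/240, spread=787/2400
  -> spread < 1/2 first at step 3
Step 4: max=137057/21600, min=43903/7200, spread=1337/5400
Step 5: max=13680593/2160000, min=1322317/216000, spread=457423/2160000
Step 6: max=122866733/19440000, min=7964471/1296000, spread=849917/4860000
Step 7: max=3677792027/583200000, min=1197426133/194400000, spread=21378407/145800000
Step 8: max=110162645837/17496000000, min=36000785683/5832000000, spread=540072197/4374000000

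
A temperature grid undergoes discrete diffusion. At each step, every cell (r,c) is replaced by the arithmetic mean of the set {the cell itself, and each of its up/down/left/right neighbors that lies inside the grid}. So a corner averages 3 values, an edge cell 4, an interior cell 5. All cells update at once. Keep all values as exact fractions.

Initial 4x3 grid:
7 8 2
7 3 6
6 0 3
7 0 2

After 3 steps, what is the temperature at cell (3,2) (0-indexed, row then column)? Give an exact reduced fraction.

Answer: 2687/1080

Derivation:
Step 1: cell (3,2) = 5/3
Step 2: cell (3,2) = 20/9
Step 3: cell (3,2) = 2687/1080
Full grid after step 3:
  12503/2160 18491/3600 10313/2160
  36737/7200 6949/1500 28037/7200
  31307/7200 6937/2000 22207/7200
  1961/540 14623/4800 2687/1080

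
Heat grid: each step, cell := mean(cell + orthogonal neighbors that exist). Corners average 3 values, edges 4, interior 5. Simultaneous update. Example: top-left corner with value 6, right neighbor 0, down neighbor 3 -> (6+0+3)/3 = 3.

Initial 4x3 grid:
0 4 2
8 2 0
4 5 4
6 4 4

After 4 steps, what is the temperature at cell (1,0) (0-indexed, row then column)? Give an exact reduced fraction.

Answer: 272459/72000

Derivation:
Step 1: cell (1,0) = 7/2
Step 2: cell (1,0) = 341/80
Step 3: cell (1,0) = 8927/2400
Step 4: cell (1,0) = 272459/72000
Full grid after step 4:
  71737/21600 220819/72000 6493/2400
  272459/72000 99451/30000 74153/24000
  900577/216000 1425287/360000 252859/72000
  583547/129600 3610753/864000 170449/43200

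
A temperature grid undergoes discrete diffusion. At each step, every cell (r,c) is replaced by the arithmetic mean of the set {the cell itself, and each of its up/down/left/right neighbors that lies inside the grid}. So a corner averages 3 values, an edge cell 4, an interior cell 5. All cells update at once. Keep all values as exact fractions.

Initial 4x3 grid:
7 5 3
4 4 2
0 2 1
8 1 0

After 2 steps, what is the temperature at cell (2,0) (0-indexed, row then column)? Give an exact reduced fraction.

Step 1: cell (2,0) = 7/2
Step 2: cell (2,0) = 237/80
Full grid after step 2:
  83/18 1009/240 127/36
  959/240 16/5 629/240
  237/80 5/2 361/240
  37/12 481/240 14/9

Answer: 237/80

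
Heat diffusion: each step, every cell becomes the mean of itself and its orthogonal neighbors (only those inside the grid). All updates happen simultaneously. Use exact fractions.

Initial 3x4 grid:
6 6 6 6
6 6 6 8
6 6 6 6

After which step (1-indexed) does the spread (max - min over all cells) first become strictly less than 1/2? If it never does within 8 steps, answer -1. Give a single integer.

Step 1: max=20/3, min=6, spread=2/3
Step 2: max=787/120, min=6, spread=67/120
Step 3: max=6917/1080, min=6, spread=437/1080
  -> spread < 1/2 first at step 3
Step 4: max=2749531/432000, min=3009/500, spread=29951/86400
Step 5: max=24543821/3888000, min=20408/3375, spread=206761/777600
Step 6: max=9787395571/1555200000, min=16365671/2700000, spread=14430763/62208000
Step 7: max=584979741689/93312000000, min=1313652727/216000000, spread=139854109/746496000
Step 8: max=35014791890251/5598720000000, min=118491228977/19440000000, spread=7114543559/44789760000

Answer: 3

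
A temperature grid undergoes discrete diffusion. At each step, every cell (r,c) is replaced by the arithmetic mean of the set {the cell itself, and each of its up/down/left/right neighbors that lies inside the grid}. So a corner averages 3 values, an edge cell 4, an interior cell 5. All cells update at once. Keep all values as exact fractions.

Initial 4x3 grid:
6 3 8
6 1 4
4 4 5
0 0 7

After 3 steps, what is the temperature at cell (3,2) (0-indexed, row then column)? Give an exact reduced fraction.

Step 1: cell (3,2) = 4
Step 2: cell (3,2) = 47/12
Step 3: cell (3,2) = 857/240
Full grid after step 3:
  3167/720 3541/800 823/180
  9343/2400 8239/2000 5159/1200
  23609/7200 1292/375 2407/600
  2959/1080 45703/14400 857/240

Answer: 857/240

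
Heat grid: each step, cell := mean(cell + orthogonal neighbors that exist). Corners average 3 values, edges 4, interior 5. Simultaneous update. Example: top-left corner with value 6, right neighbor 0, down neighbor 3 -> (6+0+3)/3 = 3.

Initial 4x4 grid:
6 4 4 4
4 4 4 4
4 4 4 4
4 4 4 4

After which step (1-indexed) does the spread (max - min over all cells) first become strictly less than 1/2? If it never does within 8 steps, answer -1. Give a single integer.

Answer: 3

Derivation:
Step 1: max=14/3, min=4, spread=2/3
Step 2: max=41/9, min=4, spread=5/9
Step 3: max=473/108, min=4, spread=41/108
  -> spread < 1/2 first at step 3
Step 4: max=14003/3240, min=4, spread=1043/3240
Step 5: max=414353/97200, min=4, spread=25553/97200
Step 6: max=12335459/2916000, min=36079/9000, spread=645863/2916000
Step 7: max=367561691/87480000, min=240971/60000, spread=16225973/87480000
Step 8: max=10975077983/2624400000, min=108701/27000, spread=409340783/2624400000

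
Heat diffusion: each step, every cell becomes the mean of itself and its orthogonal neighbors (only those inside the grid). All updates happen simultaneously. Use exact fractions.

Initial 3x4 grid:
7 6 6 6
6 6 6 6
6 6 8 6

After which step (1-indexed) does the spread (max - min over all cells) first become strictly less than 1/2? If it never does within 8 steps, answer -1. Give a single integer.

Step 1: max=20/3, min=6, spread=2/3
Step 2: max=391/60, min=6, spread=31/60
Step 3: max=3451/540, min=14693/2400, spread=5803/21600
  -> spread < 1/2 first at step 3
Step 4: max=683909/108000, min=133013/21600, spread=4711/27000
Step 5: max=6123479/972000, min=13370497/2160000, spread=2135107/19440000
Step 6: max=610304261/97200000, min=1206801497/194400000, spread=552281/7776000
Step 7: max=10965031357/1749600000, min=174040350437/27993600000, spread=56006051/1119744000
Step 8: max=1094904024133/174960000000, min=4354592288657/699840000000, spread=200190463/5598720000

Answer: 3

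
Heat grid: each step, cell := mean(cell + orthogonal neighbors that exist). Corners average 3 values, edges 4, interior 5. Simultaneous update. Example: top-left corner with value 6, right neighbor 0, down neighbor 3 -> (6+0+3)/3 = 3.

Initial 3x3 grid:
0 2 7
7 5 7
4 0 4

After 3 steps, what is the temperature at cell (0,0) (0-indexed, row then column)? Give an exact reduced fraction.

Answer: 449/120

Derivation:
Step 1: cell (0,0) = 3
Step 2: cell (0,0) = 7/2
Step 3: cell (0,0) = 449/120
Full grid after step 3:
  449/120 29717/7200 9797/2160
  1687/450 12179/3000 21553/4800
  7957/2160 56509/14400 1139/270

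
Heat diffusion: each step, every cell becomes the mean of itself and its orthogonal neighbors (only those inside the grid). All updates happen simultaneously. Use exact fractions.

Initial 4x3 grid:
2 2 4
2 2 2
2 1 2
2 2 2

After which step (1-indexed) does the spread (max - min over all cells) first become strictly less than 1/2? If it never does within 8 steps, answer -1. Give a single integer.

Answer: 3

Derivation:
Step 1: max=8/3, min=7/4, spread=11/12
Step 2: max=23/9, min=177/100, spread=707/900
Step 3: max=5023/2160, min=8789/4800, spread=21359/43200
  -> spread < 1/2 first at step 3
Step 4: max=73583/32400, min=79849/43200, spread=10957/25920
Step 5: max=8537309/3888000, min=4882781/2592000, spread=97051/311040
Step 6: max=504749281/233280000, min=295115179/155520000, spread=4966121/18662400
Step 7: max=29820599579/13996800000, min=17931099761/9331200000, spread=46783199/223948800
Step 8: max=1772439854761/839808000000, min=1084596989299/559872000000, spread=2328709933/13436928000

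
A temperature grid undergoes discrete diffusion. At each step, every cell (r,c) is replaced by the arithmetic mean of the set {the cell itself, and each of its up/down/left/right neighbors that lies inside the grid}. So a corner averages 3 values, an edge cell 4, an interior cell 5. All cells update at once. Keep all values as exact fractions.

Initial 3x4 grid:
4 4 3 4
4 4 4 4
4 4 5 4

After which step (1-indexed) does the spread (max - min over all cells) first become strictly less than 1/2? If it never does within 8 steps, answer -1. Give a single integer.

Step 1: max=13/3, min=11/3, spread=2/3
Step 2: max=101/24, min=91/24, spread=5/12
  -> spread < 1/2 first at step 2
Step 3: max=893/216, min=835/216, spread=29/108
Step 4: max=221/54, min=211/54, spread=5/27
Step 5: max=10535/2592, min=10201/2592, spread=167/1296
Step 6: max=31457/7776, min=30751/7776, spread=353/3888
Step 7: max=752491/186624, min=740501/186624, spread=5995/93312
Step 8: max=4504535/1119744, min=4453417/1119744, spread=25559/559872

Answer: 2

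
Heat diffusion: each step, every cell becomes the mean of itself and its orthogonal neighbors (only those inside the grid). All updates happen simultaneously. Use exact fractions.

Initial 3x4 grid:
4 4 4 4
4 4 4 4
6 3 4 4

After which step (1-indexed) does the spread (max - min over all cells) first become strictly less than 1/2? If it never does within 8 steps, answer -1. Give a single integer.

Step 1: max=9/2, min=15/4, spread=3/4
Step 2: max=157/36, min=391/100, spread=203/450
  -> spread < 1/2 first at step 2
Step 3: max=30233/7200, min=1187/300, spread=349/1440
Step 4: max=270203/64800, min=21409/5400, spread=2659/12960
Step 5: max=16036117/3888000, min=536839/135000, spread=2875769/19440000
Step 6: max=959194583/233280000, min=1435771/360000, spread=1152599/9331200
Step 7: max=57309949597/13996800000, min=3884321393/972000000, spread=6878607689/69984000000
Step 8: max=3431329429223/839808000000, min=91220957/22781250, spread=548480563/6718464000

Answer: 2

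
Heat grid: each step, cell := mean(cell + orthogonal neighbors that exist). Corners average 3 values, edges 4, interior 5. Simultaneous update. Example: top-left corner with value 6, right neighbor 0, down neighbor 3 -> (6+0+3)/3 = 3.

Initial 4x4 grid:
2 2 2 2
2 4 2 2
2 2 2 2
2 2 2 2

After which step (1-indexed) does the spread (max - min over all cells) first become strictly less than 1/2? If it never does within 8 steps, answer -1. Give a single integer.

Step 1: max=5/2, min=2, spread=1/2
Step 2: max=61/25, min=2, spread=11/25
  -> spread < 1/2 first at step 2
Step 3: max=2767/1200, min=2, spread=367/1200
Step 4: max=12371/5400, min=613/300, spread=1337/5400
Step 5: max=365669/162000, min=18469/9000, spread=33227/162000
Step 6: max=10934327/4860000, min=112049/54000, spread=849917/4860000
Step 7: max=325314347/145800000, min=1688533/810000, spread=21378407/145800000
Step 8: max=9714462371/4374000000, min=509688343/243000000, spread=540072197/4374000000

Answer: 2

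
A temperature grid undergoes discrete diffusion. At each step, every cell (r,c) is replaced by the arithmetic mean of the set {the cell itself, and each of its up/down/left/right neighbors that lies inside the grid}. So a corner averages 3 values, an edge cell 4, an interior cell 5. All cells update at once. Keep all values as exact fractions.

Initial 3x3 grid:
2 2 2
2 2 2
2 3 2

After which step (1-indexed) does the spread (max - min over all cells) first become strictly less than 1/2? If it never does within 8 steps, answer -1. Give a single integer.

Answer: 1

Derivation:
Step 1: max=7/3, min=2, spread=1/3
  -> spread < 1/2 first at step 1
Step 2: max=547/240, min=2, spread=67/240
Step 3: max=4757/2160, min=407/200, spread=1807/10800
Step 4: max=1885963/864000, min=11161/5400, spread=33401/288000
Step 5: max=16781933/7776000, min=1123391/540000, spread=3025513/38880000
Step 6: max=6685726867/3110400000, min=60355949/28800000, spread=53531/995328
Step 7: max=399280925849/186624000000, min=16343116051/7776000000, spread=450953/11943936
Step 8: max=23903783560603/11197440000000, min=1967248610519/933120000000, spread=3799043/143327232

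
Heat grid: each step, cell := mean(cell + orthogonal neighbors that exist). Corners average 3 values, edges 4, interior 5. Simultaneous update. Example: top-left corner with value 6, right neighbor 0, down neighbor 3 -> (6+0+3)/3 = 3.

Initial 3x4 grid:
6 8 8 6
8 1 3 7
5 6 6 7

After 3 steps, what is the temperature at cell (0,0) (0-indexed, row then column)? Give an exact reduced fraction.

Answer: 3263/540

Derivation:
Step 1: cell (0,0) = 22/3
Step 2: cell (0,0) = 217/36
Step 3: cell (0,0) = 3263/540
Full grid after step 3:
  3263/540 10463/1800 3601/600 295/48
  10063/1800 4217/750 33781/6000 86219/14400
  2993/540 19051/3600 20081/3600 2519/432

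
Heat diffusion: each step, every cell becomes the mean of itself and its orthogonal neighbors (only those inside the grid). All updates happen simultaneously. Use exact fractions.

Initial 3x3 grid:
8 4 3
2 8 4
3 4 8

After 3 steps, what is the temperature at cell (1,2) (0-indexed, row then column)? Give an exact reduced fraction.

Step 1: cell (1,2) = 23/4
Step 2: cell (1,2) = 383/80
Step 3: cell (1,2) = 25001/4800
Full grid after step 3:
  2551/540 73003/14400 5207/1080
  70553/14400 14243/3000 25001/4800
  817/180 73003/14400 5407/1080

Answer: 25001/4800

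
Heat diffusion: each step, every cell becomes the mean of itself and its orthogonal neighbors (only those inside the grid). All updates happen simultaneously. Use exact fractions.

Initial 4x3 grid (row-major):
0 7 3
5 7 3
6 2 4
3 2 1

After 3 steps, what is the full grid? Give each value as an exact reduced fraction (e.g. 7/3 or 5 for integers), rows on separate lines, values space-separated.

Answer: 3101/720 12437/2880 2267/540
64/15 493/120 5749/1440
545/144 1469/400 941/288
3731/1080 241/80 6227/2160

Derivation:
After step 1:
  4 17/4 13/3
  9/2 24/5 17/4
  4 21/5 5/2
  11/3 2 7/3
After step 2:
  17/4 1043/240 77/18
  173/40 22/5 953/240
  491/120 7/2 797/240
  29/9 61/20 41/18
After step 3:
  3101/720 12437/2880 2267/540
  64/15 493/120 5749/1440
  545/144 1469/400 941/288
  3731/1080 241/80 6227/2160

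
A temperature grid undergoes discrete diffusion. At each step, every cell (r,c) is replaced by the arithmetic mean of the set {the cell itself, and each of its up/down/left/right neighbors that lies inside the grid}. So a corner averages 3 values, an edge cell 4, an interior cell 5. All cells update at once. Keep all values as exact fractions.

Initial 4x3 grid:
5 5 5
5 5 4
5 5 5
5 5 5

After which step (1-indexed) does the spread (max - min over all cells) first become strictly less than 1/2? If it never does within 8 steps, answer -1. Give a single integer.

Step 1: max=5, min=14/3, spread=1/3
  -> spread < 1/2 first at step 1
Step 2: max=5, min=569/120, spread=31/120
Step 3: max=5, min=5189/1080, spread=211/1080
Step 4: max=8953/1800, min=523103/108000, spread=14077/108000
Step 5: max=536317/108000, min=4719593/972000, spread=5363/48600
Step 6: max=297131/60000, min=142059191/29160000, spread=93859/1166400
Step 7: max=480663533/97200000, min=8537725519/1749600000, spread=4568723/69984000
Step 8: max=14398381111/2916000000, min=513099564371/104976000000, spread=8387449/167961600

Answer: 1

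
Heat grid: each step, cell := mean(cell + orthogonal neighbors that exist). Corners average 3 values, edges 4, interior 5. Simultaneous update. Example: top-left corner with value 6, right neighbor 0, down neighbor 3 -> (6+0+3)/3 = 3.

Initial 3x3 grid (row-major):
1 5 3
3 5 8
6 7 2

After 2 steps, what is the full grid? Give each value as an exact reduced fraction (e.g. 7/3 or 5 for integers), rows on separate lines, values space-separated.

After step 1:
  3 7/2 16/3
  15/4 28/5 9/2
  16/3 5 17/3
After step 2:
  41/12 523/120 40/9
  1061/240 447/100 211/40
  169/36 27/5 91/18

Answer: 41/12 523/120 40/9
1061/240 447/100 211/40
169/36 27/5 91/18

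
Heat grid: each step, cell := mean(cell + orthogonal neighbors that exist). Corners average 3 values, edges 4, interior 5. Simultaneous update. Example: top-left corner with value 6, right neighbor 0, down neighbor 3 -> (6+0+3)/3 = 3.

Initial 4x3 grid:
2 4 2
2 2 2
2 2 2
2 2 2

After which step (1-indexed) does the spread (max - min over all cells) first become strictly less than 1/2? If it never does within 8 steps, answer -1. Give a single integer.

Answer: 3

Derivation:
Step 1: max=8/3, min=2, spread=2/3
Step 2: max=307/120, min=2, spread=67/120
Step 3: max=2597/1080, min=2, spread=437/1080
  -> spread < 1/2 first at step 3
Step 4: max=1021531/432000, min=1009/500, spread=29951/86400
Step 5: max=8991821/3888000, min=6908/3375, spread=206761/777600
Step 6: max=3566595571/1555200000, min=5565671/2700000, spread=14430763/62208000
Step 7: max=211731741689/93312000000, min=449652727/216000000, spread=139854109/746496000
Step 8: max=12619911890251/5598720000000, min=40731228977/19440000000, spread=7114543559/44789760000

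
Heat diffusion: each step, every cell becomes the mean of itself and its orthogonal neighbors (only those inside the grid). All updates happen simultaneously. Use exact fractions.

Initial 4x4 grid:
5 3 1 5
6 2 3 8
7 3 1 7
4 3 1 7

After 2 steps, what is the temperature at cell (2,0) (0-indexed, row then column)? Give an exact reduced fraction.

Step 1: cell (2,0) = 5
Step 2: cell (2,0) = 67/15
Full grid after step 2:
  149/36 829/240 161/48 161/36
  271/60 347/100 363/100 115/24
  67/15 347/100 359/100 39/8
  149/36 817/240 55/16 55/12

Answer: 67/15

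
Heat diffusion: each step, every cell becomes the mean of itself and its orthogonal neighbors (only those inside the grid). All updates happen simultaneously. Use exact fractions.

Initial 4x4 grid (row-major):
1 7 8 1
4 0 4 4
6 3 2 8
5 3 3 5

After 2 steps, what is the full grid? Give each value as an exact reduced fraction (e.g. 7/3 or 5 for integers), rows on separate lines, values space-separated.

Answer: 43/12 83/20 127/30 163/36
297/80 67/20 409/100 127/30
883/240 92/25 92/25 55/12
38/9 853/240 193/48 40/9

Derivation:
After step 1:
  4 4 5 13/3
  11/4 18/5 18/5 17/4
  9/2 14/5 4 19/4
  14/3 7/2 13/4 16/3
After step 2:
  43/12 83/20 127/30 163/36
  297/80 67/20 409/100 127/30
  883/240 92/25 92/25 55/12
  38/9 853/240 193/48 40/9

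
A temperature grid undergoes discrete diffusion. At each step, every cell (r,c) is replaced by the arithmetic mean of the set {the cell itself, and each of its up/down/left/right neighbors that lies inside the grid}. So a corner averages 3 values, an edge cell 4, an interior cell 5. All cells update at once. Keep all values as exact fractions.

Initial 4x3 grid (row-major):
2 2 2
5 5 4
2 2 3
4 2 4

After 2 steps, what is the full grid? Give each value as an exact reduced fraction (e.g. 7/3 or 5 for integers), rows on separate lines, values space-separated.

After step 1:
  3 11/4 8/3
  7/2 18/5 7/2
  13/4 14/5 13/4
  8/3 3 3
After step 2:
  37/12 721/240 107/36
  267/80 323/100 781/240
  733/240 159/50 251/80
  107/36 43/15 37/12

Answer: 37/12 721/240 107/36
267/80 323/100 781/240
733/240 159/50 251/80
107/36 43/15 37/12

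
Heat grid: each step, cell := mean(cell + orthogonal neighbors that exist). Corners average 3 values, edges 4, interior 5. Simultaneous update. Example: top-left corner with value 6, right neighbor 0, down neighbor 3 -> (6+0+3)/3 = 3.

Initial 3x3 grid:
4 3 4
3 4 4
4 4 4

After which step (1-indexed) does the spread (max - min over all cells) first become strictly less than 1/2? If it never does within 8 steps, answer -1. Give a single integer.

Answer: 2

Derivation:
Step 1: max=4, min=10/3, spread=2/3
Step 2: max=4, min=287/80, spread=33/80
  -> spread < 1/2 first at step 2
Step 3: max=349/90, min=3883/1080, spread=61/216
Step 4: max=10439/2700, min=237761/64800, spread=511/2592
Step 5: max=137599/36000, min=14322067/3888000, spread=4309/31104
Step 6: max=18508763/4860000, min=865736249/233280000, spread=36295/373248
Step 7: max=4421464169/1166400000, min=52102029403/13996800000, spread=305773/4478976
Step 8: max=44113424503/11664000000, min=3135917329841/839808000000, spread=2575951/53747712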